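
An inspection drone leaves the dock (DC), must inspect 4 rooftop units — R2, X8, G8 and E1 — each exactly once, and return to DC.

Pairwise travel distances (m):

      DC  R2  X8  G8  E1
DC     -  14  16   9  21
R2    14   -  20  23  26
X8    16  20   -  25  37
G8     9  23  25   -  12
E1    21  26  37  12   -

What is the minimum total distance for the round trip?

There are 12 distinct closed tours to check (reversals are equivalent).
DC-R2-X8-G8-E1-DC: 14+20+25+12+21 = 92
DC-R2-X8-E1-G8-DC: 14+20+37+12+9 = 92
DC-R2-G8-X8-E1-DC: 14+23+25+37+21 = 120
DC-R2-G8-E1-X8-DC: 14+23+12+37+16 = 102
DC-R2-E1-X8-G8-DC: 14+26+37+25+9 = 111
DC-R2-E1-G8-X8-DC: 14+26+12+25+16 = 93
DC-X8-R2-G8-E1-DC: 16+20+23+12+21 = 92
DC-X8-R2-E1-G8-DC: 16+20+26+12+9 = 83
DC-X8-G8-R2-E1-DC: 16+25+23+26+21 = 111
DC-X8-E1-R2-G8-DC: 16+37+26+23+9 = 111
DC-G8-R2-X8-E1-DC: 9+23+20+37+21 = 110
DC-G8-X8-R2-E1-DC: 9+25+20+26+21 = 101
The minimum is 83.
One optimal route: DC → X8 → R2 → E1 → G8 → DC (or its reverse).

Shortest round trip = 83 m.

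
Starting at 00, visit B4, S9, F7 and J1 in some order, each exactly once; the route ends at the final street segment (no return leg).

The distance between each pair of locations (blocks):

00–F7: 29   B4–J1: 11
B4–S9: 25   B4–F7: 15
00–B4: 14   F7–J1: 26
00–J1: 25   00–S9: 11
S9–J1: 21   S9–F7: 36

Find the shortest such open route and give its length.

There are 4! = 24 possible orderings.
00→B4→S9→F7→J1: 14+25+36+26 = 101
00→B4→S9→J1→F7: 14+25+21+26 = 86
00→B4→F7→S9→J1: 14+15+36+21 = 86
00→B4→F7→J1→S9: 14+15+26+21 = 76
00→B4→J1→S9→F7: 14+11+21+36 = 82
00→B4→J1→F7→S9: 14+11+26+36 = 87
00→S9→B4→F7→J1: 11+25+15+26 = 77
00→S9→B4→J1→F7: 11+25+11+26 = 73
00→S9→F7→B4→J1: 11+36+15+11 = 73
00→S9→F7→J1→B4: 11+36+26+11 = 84
00→S9→J1→B4→F7: 11+21+11+15 = 58
00→S9→J1→F7→B4: 11+21+26+15 = 73
00→F7→B4→S9→J1: 29+15+25+21 = 90
00→F7→B4→J1→S9: 29+15+11+21 = 76
… (10 more)
The minimum is 58.
One shortest path: 00 → S9 → J1 → B4 → F7.

58 blocks — the minimum one-way total.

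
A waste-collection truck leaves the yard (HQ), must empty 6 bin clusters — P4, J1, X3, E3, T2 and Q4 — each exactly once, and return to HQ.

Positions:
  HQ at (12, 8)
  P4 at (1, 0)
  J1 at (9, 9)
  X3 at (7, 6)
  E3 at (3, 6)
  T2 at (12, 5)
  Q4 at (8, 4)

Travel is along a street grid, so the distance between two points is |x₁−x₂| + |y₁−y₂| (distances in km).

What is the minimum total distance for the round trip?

Minimum total distance: 40 km.

HQ → P4 → J1 → X3 → E3 → T2 → Q4 → HQ: 19+17+5+4+10+5+8 = 68
HQ → P4 → J1 → X3 → E3 → Q4 → T2 → HQ: 19+17+5+4+7+5+3 = 60
HQ → P4 → J1 → X3 → T2 → E3 → Q4 → HQ: 19+17+5+6+10+7+8 = 72
HQ → P4 → J1 → X3 → T2 → Q4 → E3 → HQ: 19+17+5+6+5+7+11 = 70
HQ → P4 → J1 → X3 → Q4 → E3 → T2 → HQ: 19+17+5+3+7+10+3 = 64
HQ → P4 → J1 → X3 → Q4 → T2 → E3 → HQ: 19+17+5+3+5+10+11 = 70
HQ → P4 → J1 → E3 → X3 → T2 → Q4 → HQ: 19+17+9+4+6+5+8 = 68
HQ → P4 → J1 → E3 → X3 → Q4 → T2 → HQ: 19+17+9+4+3+5+3 = 60
… (352 more)
HQ → J1 → X3 → E3 → P4 → Q4 → T2 → HQ: 4+5+4+8+11+5+3 = 40  ← best
The minimum is 40.
One optimal route: HQ → J1 → X3 → E3 → P4 → Q4 → T2 → HQ (or its reverse).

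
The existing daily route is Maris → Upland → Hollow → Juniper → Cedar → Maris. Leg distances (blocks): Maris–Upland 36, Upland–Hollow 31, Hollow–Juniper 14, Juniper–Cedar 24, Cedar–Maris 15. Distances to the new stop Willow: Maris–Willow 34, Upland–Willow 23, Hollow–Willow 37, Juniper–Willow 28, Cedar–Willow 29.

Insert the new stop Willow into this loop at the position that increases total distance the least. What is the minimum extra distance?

Adding 21 blocks by placing Willow on the Maris–Upland leg.

Insertion cost between consecutive stops i–j is d(i,Willow) + d(Willow,j) − d(i,j):
  between Maris and Upland: 34 + 23 − 36 = 21
  between Upland and Hollow: 23 + 37 − 31 = 29
  between Hollow and Juniper: 37 + 28 − 14 = 51
  between Juniper and Cedar: 28 + 29 − 24 = 33
  between Cedar and Maris: 29 + 34 − 15 = 48
Cheapest insertion is between Maris and Upland, adding 21.
New total = 120 + 21 = 141.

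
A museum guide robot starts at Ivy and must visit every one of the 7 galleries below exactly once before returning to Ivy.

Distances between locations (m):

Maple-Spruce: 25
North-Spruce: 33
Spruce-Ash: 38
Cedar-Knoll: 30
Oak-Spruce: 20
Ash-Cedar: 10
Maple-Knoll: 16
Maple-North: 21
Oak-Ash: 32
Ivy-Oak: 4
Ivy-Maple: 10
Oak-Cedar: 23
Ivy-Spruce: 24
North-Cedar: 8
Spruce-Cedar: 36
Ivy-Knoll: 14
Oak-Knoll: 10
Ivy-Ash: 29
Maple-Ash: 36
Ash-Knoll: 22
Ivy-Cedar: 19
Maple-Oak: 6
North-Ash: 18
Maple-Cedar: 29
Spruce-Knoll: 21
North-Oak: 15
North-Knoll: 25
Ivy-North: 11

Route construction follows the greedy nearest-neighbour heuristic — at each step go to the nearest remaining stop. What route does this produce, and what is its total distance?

From Ivy: distances to unvisited — Oak=4, Maple=10, North=11, Knoll=14, Cedar=19, Spruce=24, Ash=29. Nearest is Oak (4).
From Oak: distances to unvisited — Maple=6, Knoll=10, North=15, Spruce=20, Cedar=23, Ash=32. Nearest is Maple (6).
From Maple: distances to unvisited — Knoll=16, North=21, Spruce=25, Cedar=29, Ash=36. Nearest is Knoll (16).
From Knoll: distances to unvisited — Spruce=21, Ash=22, North=25, Cedar=30. Nearest is Spruce (21).
From Spruce: distances to unvisited — North=33, Cedar=36, Ash=38. Nearest is North (33).
From North: distances to unvisited — Cedar=8, Ash=18. Nearest is Cedar (8).
From Cedar: distances to unvisited — Ash=10. Nearest is Ash (10).
Return Ash→Ivy: 29.
Total = 4 + 6 + 16 + 21 + 33 + 8 + 10 + 29 = 127.

Nearest-neighbour total = 127 m; route Ivy → Oak → Maple → Knoll → Spruce → North → Cedar → Ash → Ivy.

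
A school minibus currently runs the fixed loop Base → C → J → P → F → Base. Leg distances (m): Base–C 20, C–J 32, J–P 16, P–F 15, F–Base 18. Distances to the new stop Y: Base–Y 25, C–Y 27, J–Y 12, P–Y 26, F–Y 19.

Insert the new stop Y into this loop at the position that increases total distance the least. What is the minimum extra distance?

Insertion cost between consecutive stops i–j is d(i,Y) + d(Y,j) − d(i,j):
  between Base and C: 25 + 27 − 20 = 32
  between C and J: 27 + 12 − 32 = 7
  between J and P: 12 + 26 − 16 = 22
  between P and F: 26 + 19 − 15 = 30
  between F and Base: 19 + 25 − 18 = 26
Cheapest insertion is between C and J, adding 7.
New total = 101 + 7 = 108.

Minimum extra distance: 7 m, inserting Y between C and J.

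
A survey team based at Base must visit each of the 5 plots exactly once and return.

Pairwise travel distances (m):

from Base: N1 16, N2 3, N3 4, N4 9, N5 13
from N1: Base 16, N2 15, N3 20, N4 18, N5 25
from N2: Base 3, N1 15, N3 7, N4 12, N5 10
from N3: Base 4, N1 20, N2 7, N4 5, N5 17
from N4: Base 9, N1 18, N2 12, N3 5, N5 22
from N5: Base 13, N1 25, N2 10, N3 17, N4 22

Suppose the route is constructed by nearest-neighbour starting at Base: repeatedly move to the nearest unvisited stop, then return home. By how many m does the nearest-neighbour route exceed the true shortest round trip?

6 m longer than the optimal tour.

Base: N2=3, N3=4, N4=9, N5=13, N1=16 ⇒ N2
N2: N3=7, N5=10, N4=12, N1=15 ⇒ N3
N3: N4=5, N5=17, N1=20 ⇒ N4
N4: N1=18, N5=22 ⇒ N1
N1: N5=25 ⇒ N5
NN route Base → N2 → N3 → N4 → N1 → N5 → Base costs 71.
Optimal: Base → N2 → N5 → N1 → N4 → N3 → Base costs 65 (by enumerating all 60 distinct tours).
Excess = 71 − 65 = 6.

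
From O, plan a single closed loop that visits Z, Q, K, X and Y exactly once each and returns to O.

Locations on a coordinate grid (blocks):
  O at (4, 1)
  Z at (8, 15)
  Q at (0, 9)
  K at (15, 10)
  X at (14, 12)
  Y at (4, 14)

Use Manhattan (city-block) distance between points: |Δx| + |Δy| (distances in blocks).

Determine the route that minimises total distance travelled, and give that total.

With 5 stops there are 5!/2 = 60 distinct round trips (a route and its reverse cost the same).
O → Z → Q → K → X → Y → O: 18+14+16+3+12+13 = 76
O → Z → Q → K → Y → X → O: 18+14+16+15+12+21 = 96
O → Z → Q → X → K → Y → O: 18+14+17+3+15+13 = 80
O → Z → Q → X → Y → K → O: 18+14+17+12+15+20 = 96
O → Z → Q → Y → K → X → O: 18+14+9+15+3+21 = 80
O → Z → Q → Y → X → K → O: 18+14+9+12+3+20 = 76
O → Z → K → Q → X → Y → O: 18+12+16+17+12+13 = 88
O → Z → K → Q → Y → X → O: 18+12+16+9+12+21 = 88
O → Z → K → X → Q → Y → O: 18+12+3+17+9+13 = 72
O → Z → K → X → Y → Q → O: 18+12+3+12+9+12 = 66
O → Z → K → Y → Q → X → O: 18+12+15+9+17+21 = 92
O → Z → K → Y → X → Q → O: 18+12+15+12+17+12 = 86
O → Z → X → Q → K → Y → O: 18+9+17+16+15+13 = 88
O → Z → X → Q → Y → K → O: 18+9+17+9+15+20 = 88
… (46 more)
O → Q → K → X → Z → Y → O: 12+16+3+9+5+13 = 58  ← best
The minimum is 58.
One optimal route: O → Q → K → X → Z → Y → O (or its reverse).

Shortest round trip = 58 blocks.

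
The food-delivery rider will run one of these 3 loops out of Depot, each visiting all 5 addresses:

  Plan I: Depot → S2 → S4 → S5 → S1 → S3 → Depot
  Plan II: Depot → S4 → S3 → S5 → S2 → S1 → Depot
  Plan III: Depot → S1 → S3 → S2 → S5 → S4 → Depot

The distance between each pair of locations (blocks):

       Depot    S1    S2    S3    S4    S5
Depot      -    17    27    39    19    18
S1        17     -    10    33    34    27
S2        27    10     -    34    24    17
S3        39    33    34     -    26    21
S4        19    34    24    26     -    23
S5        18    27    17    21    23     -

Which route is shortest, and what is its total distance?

Shortest is Plan II, total 110 blocks.

Plan I: 27 + 24 + 23 + 27 + 33 + 39 = 173
Plan II: 19 + 26 + 21 + 17 + 10 + 17 = 110
Plan III: 17 + 33 + 34 + 17 + 23 + 19 = 143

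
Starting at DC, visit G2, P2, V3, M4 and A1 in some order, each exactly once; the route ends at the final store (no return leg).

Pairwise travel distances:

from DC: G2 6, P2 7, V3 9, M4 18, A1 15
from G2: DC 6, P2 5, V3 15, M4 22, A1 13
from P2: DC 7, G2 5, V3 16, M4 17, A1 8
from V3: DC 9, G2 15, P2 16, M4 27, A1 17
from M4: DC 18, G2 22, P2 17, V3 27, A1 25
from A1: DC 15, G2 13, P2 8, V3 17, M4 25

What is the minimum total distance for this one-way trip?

There are 5! = 120 possible orderings.
DC→G2→P2→V3→M4→A1: 6+5+16+27+25 = 79
DC→G2→P2→V3→A1→M4: 6+5+16+17+25 = 69
DC→G2→P2→M4→V3→A1: 6+5+17+27+17 = 72
DC→G2→P2→M4→A1→V3: 6+5+17+25+17 = 70
DC→G2→P2→A1→V3→M4: 6+5+8+17+27 = 63
DC→G2→P2→A1→M4→V3: 6+5+8+25+27 = 71
DC→G2→V3→P2→M4→A1: 6+15+16+17+25 = 79
DC→G2→V3→P2→A1→M4: 6+15+16+8+25 = 70
DC→G2→V3→M4→P2→A1: 6+15+27+17+8 = 73
DC→G2→V3→M4→A1→P2: 6+15+27+25+8 = 81
DC→G2→V3→A1→P2→M4: 6+15+17+8+17 = 63
DC→G2→V3→A1→M4→P2: 6+15+17+25+17 = 80
DC→G2→M4→P2→V3→A1: 6+22+17+16+17 = 78
DC→G2→M4→P2→A1→V3: 6+22+17+8+17 = 70
… (106 more)
DC→V3→A1→G2→P2→M4: 9+17+13+5+17 = 61  ← best
The minimum is 61.
One shortest path: DC → V3 → A1 → G2 → P2 → M4.

Minimum one-way distance = 61.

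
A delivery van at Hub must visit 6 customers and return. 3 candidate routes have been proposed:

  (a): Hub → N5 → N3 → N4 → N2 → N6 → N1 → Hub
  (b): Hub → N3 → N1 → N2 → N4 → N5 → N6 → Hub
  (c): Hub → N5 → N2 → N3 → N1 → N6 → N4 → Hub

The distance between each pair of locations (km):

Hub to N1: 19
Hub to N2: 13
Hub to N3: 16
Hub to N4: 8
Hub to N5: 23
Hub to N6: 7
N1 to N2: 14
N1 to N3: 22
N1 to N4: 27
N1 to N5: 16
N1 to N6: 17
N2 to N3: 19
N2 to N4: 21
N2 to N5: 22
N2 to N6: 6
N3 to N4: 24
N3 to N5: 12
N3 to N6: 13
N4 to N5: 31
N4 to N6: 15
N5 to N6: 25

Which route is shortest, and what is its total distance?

122 km — (a) is the shortest.

(a): 23 + 12 + 24 + 21 + 6 + 17 + 19 = 122
(b): 16 + 22 + 14 + 21 + 31 + 25 + 7 = 136
(c): 23 + 22 + 19 + 22 + 17 + 15 + 8 = 126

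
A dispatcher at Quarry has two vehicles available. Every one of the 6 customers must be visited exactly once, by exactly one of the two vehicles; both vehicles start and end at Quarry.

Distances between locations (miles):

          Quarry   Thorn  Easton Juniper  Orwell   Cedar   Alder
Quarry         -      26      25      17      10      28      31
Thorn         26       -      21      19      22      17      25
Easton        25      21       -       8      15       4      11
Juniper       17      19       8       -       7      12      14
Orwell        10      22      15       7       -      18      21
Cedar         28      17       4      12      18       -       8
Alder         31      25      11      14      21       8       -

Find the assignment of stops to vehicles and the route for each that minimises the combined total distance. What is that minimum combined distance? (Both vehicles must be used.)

Try each way of splitting the stops between the two vehicles (each non-empty) and, for each split, find the best tour for each vehicle:
  {Thorn} + {Easton, Juniper, Orwell, Cedar, Alder}: 52 + 68 = 120
  {Easton} + {Thorn, Juniper, Orwell, Cedar, Alder}: 50 + 82 = 132
  {Thorn, Easton} + {Juniper, Orwell, Cedar, Alder}: 72 + 67 = 139
  {Juniper} + {Thorn, Easton, Orwell, Cedar, Alder}: 34 + 87 = 121
  {Thorn, Juniper} + {Easton, Orwell, Cedar, Alder}: 62 + 68 = 130
  {Easton, Juniper} + {Thorn, Orwell, Cedar, Alder}: 50 + 82 = 132
  … (31 splits in total)
  {Orwell} + {Thorn, Easton, Juniper, Cedar, Alder}: 20 + 87 = 107  ← best
Best: vehicle 1 Quarry → Orwell → Quarry = 20; vehicle 2 Quarry → Thorn → Cedar → Alder → Easton → Juniper → Quarry = 87; combined 107.

107 miles — the smallest possible combined total.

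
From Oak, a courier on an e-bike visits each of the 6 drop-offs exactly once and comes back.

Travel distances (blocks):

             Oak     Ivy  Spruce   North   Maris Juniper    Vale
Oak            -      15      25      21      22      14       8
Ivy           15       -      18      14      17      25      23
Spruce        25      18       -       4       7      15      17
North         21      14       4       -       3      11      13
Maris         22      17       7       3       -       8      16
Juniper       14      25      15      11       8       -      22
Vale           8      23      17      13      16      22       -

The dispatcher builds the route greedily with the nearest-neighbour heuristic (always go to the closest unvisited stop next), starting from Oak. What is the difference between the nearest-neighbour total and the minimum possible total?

The nearest-neighbour route is 8 blocks longer than optimal.

From Oak: Vale=8, Juniper=14, Ivy=15, North=21, Maris=22, Spruce=25 → choose Vale (8).
From Vale: North=13, Maris=16, Spruce=17, Juniper=22, Ivy=23 → choose North (13).
From North: Maris=3, Spruce=4, Juniper=11, Ivy=14 → choose Maris (3).
From Maris: Spruce=7, Juniper=8, Ivy=17 → choose Spruce (7).
From Spruce: Juniper=15, Ivy=18 → choose Juniper (15).
From Juniper: Ivy=25 → choose Ivy (25).
NN route Oak → Vale → North → Maris → Spruce → Juniper → Ivy → Oak costs 86.
Optimal: Oak → Ivy → Spruce → North → Maris → Juniper → Vale → Oak costs 78 (by enumerating all 360 distinct tours).
Excess = 86 − 78 = 8.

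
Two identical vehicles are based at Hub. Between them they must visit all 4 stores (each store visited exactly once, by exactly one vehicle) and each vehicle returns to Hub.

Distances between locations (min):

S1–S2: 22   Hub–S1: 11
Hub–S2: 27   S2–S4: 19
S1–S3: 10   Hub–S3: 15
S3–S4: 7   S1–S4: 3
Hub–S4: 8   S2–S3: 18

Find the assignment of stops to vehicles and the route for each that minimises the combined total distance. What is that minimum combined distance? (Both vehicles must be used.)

There are 2^3 − 1 = 7 ways to divide the 4 stops into two non-empty groups. For each, the best each vehicle can do is its own shortest tour through its group:
  {S1} + {S2, S3, S4}: 22 + 60 = 82
  {S2} + {S1, S3, S4}: 54 + 36 = 90
  {S1, S2} + {S3, S4}: 60 + 30 = 90
  {S3} + {S1, S2, S4}: 30 + 60 = 90
  {S1, S3} + {S2, S4}: 36 + 54 = 90
  {S2, S3} + {S1, S4}: 60 + 22 = 82
  … (7 splits in total)
Best: vehicle 1 Hub → S1 → Hub = 22; vehicle 2 Hub → S2 → S3 → S4 → Hub = 60; combined 82.

Minimum combined distance: 82 min.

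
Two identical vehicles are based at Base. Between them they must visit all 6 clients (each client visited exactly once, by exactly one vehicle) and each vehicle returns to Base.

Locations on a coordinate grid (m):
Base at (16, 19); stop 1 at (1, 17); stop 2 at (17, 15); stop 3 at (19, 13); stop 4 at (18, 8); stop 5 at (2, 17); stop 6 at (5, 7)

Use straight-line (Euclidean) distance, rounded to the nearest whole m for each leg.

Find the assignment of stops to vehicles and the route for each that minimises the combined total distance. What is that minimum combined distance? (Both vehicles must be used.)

There are 2^5 − 1 = 31 ways to divide the 6 stops into two non-empty groups. For each, the best each vehicle can do is its own shortest tour through its group:
  {stop 1} + {stop 2, stop 3, stop 4, stop 5, stop 6}: 30 + 49 = 79
  {stop 2} + {stop 1, stop 3, stop 4, stop 5, stop 6}: 8 + 51 = 59
  {stop 1, stop 2} + {stop 3, stop 4, stop 5, stop 6}: 35 + 49 = 84
  {stop 3} + {stop 1, stop 2, stop 4, stop 5, stop 6}: 14 + 50 = 64
  {stop 1, stop 3} + {stop 2, stop 4, stop 5, stop 6}: 40 + 48 = 88
  {stop 2, stop 3} + {stop 1, stop 4, stop 5, stop 6}: 14 + 50 = 64
  … (31 splits in total)
Best: vehicle 1 Base → stop 2 → Base = 8; vehicle 2 Base → stop 1 → stop 5 → stop 6 → stop 4 → stop 3 → Base = 51; combined 59.

59 m — the smallest possible combined total.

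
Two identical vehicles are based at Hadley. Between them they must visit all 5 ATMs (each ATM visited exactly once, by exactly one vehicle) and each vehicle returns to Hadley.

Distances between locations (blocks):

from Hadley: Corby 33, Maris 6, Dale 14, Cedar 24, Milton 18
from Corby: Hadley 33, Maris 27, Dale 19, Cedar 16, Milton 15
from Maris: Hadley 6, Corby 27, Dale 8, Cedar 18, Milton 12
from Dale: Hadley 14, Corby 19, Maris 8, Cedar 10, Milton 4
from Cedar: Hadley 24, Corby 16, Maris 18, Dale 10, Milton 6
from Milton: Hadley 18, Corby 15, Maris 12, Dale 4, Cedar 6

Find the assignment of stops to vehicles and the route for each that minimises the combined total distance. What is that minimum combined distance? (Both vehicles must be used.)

Minimum combined distance: 85 blocks.

Try each way of splitting the stops between the two vehicles (each non-empty) and, for each split, find the best tour for each vehicle:
  {Corby} + {Maris, Dale, Cedar, Milton}: 66 + 48 = 114
  {Maris} + {Corby, Dale, Cedar, Milton}: 12 + 73 = 85
  {Corby, Maris} + {Dale, Cedar, Milton}: 66 + 48 = 114
  {Dale} + {Corby, Maris, Cedar, Milton}: 28 + 73 = 101
  {Corby, Dale} + {Maris, Cedar, Milton}: 66 + 48 = 114
  {Maris, Dale} + {Corby, Cedar, Milton}: 28 + 73 = 101
  … (15 splits in total)
Best: vehicle 1 Hadley → Maris → Hadley = 12; vehicle 2 Hadley → Corby → Cedar → Milton → Dale → Hadley = 73; combined 85.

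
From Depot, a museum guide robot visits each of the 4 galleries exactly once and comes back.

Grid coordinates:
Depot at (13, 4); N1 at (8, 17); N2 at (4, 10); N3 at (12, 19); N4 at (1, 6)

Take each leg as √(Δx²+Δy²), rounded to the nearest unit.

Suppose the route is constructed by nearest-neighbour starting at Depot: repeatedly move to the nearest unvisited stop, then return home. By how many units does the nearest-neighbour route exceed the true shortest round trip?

From Depot: N2=11, N4=12, N1=14, N3=15 → choose N2 (11).
From N2: N4=5, N1=8, N3=12 → choose N4 (5).
From N4: N1=13, N3=17 → choose N1 (13).
From N1: N3=4 → choose N3 (4).
NN route Depot → N2 → N4 → N1 → N3 → Depot costs 48.
Optimal: Depot → N3 → N1 → N2 → N4 → Depot costs 44 (by enumerating all 12 distinct tours).
Excess = 48 − 44 = 4.

4 longer than the optimal tour.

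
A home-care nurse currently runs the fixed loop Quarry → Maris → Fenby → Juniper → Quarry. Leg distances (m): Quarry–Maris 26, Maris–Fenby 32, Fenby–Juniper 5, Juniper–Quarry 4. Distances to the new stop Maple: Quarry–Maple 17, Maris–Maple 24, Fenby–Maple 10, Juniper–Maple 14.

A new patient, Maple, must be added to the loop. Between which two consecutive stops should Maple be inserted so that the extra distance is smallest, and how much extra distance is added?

Insertion cost between consecutive stops i–j is d(i,Maple) + d(Maple,j) − d(i,j):
  between Quarry and Maris: 17 + 24 − 26 = 15
  between Maris and Fenby: 24 + 10 − 32 = 2
  between Fenby and Juniper: 10 + 14 − 5 = 19
  between Juniper and Quarry: 14 + 17 − 4 = 27
Cheapest insertion is between Maris and Fenby, adding 2.
New total = 67 + 2 = 69.

Adding 2 m by placing Maple on the Maris–Fenby leg.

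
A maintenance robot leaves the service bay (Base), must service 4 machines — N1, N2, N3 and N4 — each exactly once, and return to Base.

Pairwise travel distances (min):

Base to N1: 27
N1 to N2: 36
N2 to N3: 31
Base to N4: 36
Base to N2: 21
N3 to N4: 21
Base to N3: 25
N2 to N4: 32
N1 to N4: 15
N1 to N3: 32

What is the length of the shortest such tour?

115 min — the shortest possible round trip.

There are 12 distinct closed tours to check (reversals are equivalent).
Base→N1→N2→N3→N4→Base: 27+36+31+21+36 = 151
Base→N1→N2→N4→N3→Base: 27+36+32+21+25 = 141
Base→N1→N3→N2→N4→Base: 27+32+31+32+36 = 158
Base→N1→N3→N4→N2→Base: 27+32+21+32+21 = 133
Base→N1→N4→N2→N3→Base: 27+15+32+31+25 = 130
Base→N1→N4→N3→N2→Base: 27+15+21+31+21 = 115
Base→N2→N1→N3→N4→Base: 21+36+32+21+36 = 146
Base→N2→N1→N4→N3→Base: 21+36+15+21+25 = 118
Base→N2→N3→N1→N4→Base: 21+31+32+15+36 = 135
Base→N2→N4→N1→N3→Base: 21+32+15+32+25 = 125
Base→N3→N1→N2→N4→Base: 25+32+36+32+36 = 161
Base→N3→N2→N1→N4→Base: 25+31+36+15+36 = 143
The minimum is 115.
One optimal route: Base → N1 → N4 → N3 → N2 → Base (or its reverse).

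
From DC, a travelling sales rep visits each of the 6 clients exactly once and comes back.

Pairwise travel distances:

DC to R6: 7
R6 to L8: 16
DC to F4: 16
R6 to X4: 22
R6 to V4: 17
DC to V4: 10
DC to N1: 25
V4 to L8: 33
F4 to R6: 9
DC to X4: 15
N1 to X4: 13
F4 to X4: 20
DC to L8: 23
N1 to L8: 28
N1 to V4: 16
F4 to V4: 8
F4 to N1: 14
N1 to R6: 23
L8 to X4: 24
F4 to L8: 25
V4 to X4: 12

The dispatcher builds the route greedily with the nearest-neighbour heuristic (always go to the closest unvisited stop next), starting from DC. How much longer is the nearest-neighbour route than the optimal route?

Excess over optimum: 8.

From DC: R6=7, V4=10, X4=15, F4=16, L8=23, N1=25 → choose R6 (7).
From R6: F4=9, L8=16, V4=17, X4=22, N1=23 → choose F4 (9).
From F4: V4=8, N1=14, X4=20, L8=25 → choose V4 (8).
From V4: X4=12, N1=16, L8=33 → choose X4 (12).
From X4: N1=13, L8=24 → choose N1 (13).
From N1: L8=28 → choose L8 (28).
NN route DC → R6 → F4 → V4 → X4 → N1 → L8 → DC costs 100.
Optimal: DC → R6 → L8 → X4 → N1 → F4 → V4 → DC costs 92 (by enumerating all 360 distinct tours).
Excess = 100 − 92 = 8.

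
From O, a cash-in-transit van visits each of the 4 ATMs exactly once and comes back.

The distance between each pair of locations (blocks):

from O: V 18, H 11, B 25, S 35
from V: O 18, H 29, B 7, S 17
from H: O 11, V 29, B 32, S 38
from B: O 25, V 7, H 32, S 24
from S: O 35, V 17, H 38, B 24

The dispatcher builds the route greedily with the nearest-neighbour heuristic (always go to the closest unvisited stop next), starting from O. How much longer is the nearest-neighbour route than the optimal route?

Excess over optimum: 8 blocks.

From O: H=11, V=18, B=25, S=35 → choose H (11).
From H: V=29, B=32, S=38 → choose V (29).
From V: B=7, S=17 → choose B (7).
From B: S=24 → choose S (24).
NN route O → H → V → B → S → O costs 106.
Optimal: O → V → B → S → H → O costs 98 (by enumerating all 12 distinct tours).
Excess = 106 − 98 = 8.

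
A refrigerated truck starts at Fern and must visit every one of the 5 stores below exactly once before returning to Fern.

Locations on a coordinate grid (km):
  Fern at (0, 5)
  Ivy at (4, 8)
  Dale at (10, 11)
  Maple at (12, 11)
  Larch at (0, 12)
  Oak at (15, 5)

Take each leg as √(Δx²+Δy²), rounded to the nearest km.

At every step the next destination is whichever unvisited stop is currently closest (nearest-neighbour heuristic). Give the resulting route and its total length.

From Fern: distances to unvisited — Ivy=5, Larch=7, Dale=12, Maple=13, Oak=15. Nearest is Ivy (5).
From Ivy: distances to unvisited — Larch=6, Dale=7, Maple=9, Oak=11. Nearest is Larch (6).
From Larch: distances to unvisited — Dale=10, Maple=12, Oak=17. Nearest is Dale (10).
From Dale: distances to unvisited — Maple=2, Oak=8. Nearest is Maple (2).
From Maple: distances to unvisited — Oak=7. Nearest is Oak (7).
Return Oak→Fern: 15.
Total = 5 + 6 + 10 + 2 + 7 + 15 = 45.

Nearest-neighbour total = 45 km; route Fern → Ivy → Larch → Dale → Maple → Oak → Fern.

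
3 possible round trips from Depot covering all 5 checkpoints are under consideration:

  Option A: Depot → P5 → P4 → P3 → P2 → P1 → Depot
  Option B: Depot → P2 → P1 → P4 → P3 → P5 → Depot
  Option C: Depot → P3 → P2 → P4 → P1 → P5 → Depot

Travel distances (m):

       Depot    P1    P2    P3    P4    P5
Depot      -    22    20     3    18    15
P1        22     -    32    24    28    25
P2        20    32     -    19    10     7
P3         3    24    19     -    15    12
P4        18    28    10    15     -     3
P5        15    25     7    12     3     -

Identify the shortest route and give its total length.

Option A: 15 + 3 + 15 + 19 + 32 + 22 = 106
Option B: 20 + 32 + 28 + 15 + 12 + 15 = 122
Option C: 3 + 19 + 10 + 28 + 25 + 15 = 100

Shortest is Option C, total 100 m.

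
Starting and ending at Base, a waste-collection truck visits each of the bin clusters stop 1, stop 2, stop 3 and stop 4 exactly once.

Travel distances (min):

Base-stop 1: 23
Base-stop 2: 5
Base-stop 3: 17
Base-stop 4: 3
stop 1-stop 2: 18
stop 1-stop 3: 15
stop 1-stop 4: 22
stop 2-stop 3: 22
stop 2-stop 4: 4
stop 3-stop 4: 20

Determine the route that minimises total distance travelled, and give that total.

Minimum total distance: 57 min.

Base - stop 1 - stop 2 - stop 3 - stop 4 - Base: 23+18+22+20+3 = 86
Base - stop 1 - stop 2 - stop 4 - stop 3 - Base: 23+18+4+20+17 = 82
Base - stop 1 - stop 3 - stop 2 - stop 4 - Base: 23+15+22+4+3 = 67
Base - stop 1 - stop 3 - stop 4 - stop 2 - Base: 23+15+20+4+5 = 67
Base - stop 1 - stop 4 - stop 2 - stop 3 - Base: 23+22+4+22+17 = 88
Base - stop 1 - stop 4 - stop 3 - stop 2 - Base: 23+22+20+22+5 = 92
Base - stop 2 - stop 1 - stop 3 - stop 4 - Base: 5+18+15+20+3 = 61
Base - stop 2 - stop 1 - stop 4 - stop 3 - Base: 5+18+22+20+17 = 82
Base - stop 2 - stop 3 - stop 1 - stop 4 - Base: 5+22+15+22+3 = 67
Base - stop 2 - stop 4 - stop 1 - stop 3 - Base: 5+4+22+15+17 = 63
Base - stop 3 - stop 1 - stop 2 - stop 4 - Base: 17+15+18+4+3 = 57
Base - stop 3 - stop 2 - stop 1 - stop 4 - Base: 17+22+18+22+3 = 82
The minimum is 57.
One optimal route: Base → stop 3 → stop 1 → stop 2 → stop 4 → Base (or its reverse).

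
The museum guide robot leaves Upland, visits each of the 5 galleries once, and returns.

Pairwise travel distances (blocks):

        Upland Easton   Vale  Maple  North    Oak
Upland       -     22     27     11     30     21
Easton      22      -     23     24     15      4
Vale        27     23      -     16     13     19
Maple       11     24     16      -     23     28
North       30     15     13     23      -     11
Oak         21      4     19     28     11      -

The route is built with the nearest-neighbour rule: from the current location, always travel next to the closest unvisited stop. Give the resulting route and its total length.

77 blocks along Upland → Maple → Vale → North → Oak → Easton → Upland.

From Upland: distances to unvisited — Maple=11, Oak=21, Easton=22, Vale=27, North=30. Nearest is Maple (11).
From Maple: distances to unvisited — Vale=16, North=23, Easton=24, Oak=28. Nearest is Vale (16).
From Vale: distances to unvisited — North=13, Oak=19, Easton=23. Nearest is North (13).
From North: distances to unvisited — Oak=11, Easton=15. Nearest is Oak (11).
From Oak: distances to unvisited — Easton=4. Nearest is Easton (4).
Return Easton→Upland: 22.
Total = 11 + 16 + 13 + 11 + 4 + 22 = 77.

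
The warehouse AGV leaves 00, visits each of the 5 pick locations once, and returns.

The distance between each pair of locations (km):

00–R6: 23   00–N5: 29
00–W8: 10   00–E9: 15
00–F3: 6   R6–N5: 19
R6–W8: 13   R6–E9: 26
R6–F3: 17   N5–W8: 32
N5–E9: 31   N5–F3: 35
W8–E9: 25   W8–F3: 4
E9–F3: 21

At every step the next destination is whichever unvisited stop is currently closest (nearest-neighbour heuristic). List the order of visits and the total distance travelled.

88 km along 00 → F3 → W8 → R6 → N5 → E9 → 00.

At 00 the remaining stops are F3 6, W8 10, E9 15, R6 23, N5 29; go to F3.
At F3 the remaining stops are W8 4, R6 17, E9 21, N5 35; go to W8.
At W8 the remaining stops are R6 13, E9 25, N5 32; go to R6.
At R6 the remaining stops are N5 19, E9 26; go to N5.
At N5 the remaining stops are E9 31; go to E9.
Return E9→00: 15.
Total = 6 + 4 + 13 + 19 + 31 + 15 = 88.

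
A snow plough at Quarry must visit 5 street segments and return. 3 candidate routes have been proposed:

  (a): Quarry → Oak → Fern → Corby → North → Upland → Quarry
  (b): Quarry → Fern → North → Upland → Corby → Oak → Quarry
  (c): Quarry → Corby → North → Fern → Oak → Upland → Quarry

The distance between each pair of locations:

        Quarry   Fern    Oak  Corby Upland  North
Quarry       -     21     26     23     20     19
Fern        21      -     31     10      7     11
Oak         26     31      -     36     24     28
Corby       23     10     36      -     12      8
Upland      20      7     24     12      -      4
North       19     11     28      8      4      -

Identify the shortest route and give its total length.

(a): 26 + 31 + 10 + 8 + 4 + 20 = 99
(b): 21 + 11 + 4 + 12 + 36 + 26 = 110
(c): 23 + 8 + 11 + 31 + 24 + 20 = 117

Shortest is (a), total 99.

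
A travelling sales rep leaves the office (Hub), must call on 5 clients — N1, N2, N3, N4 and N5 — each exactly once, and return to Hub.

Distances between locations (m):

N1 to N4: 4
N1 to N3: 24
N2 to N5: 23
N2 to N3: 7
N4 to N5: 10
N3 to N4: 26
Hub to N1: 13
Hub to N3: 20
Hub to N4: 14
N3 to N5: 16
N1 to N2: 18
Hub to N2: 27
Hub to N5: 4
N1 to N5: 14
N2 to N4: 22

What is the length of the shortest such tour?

63 m — the shortest possible round trip.

There are 60 distinct closed tours to check (reversals are equivalent).
Hub-N1-N2-N3-N4-N5-Hub: 13+18+7+26+10+4 = 78
Hub-N1-N2-N3-N5-N4-Hub: 13+18+7+16+10+14 = 78
Hub-N1-N2-N4-N3-N5-Hub: 13+18+22+26+16+4 = 99
Hub-N1-N2-N4-N5-N3-Hub: 13+18+22+10+16+20 = 99
Hub-N1-N2-N5-N3-N4-Hub: 13+18+23+16+26+14 = 110
Hub-N1-N2-N5-N4-N3-Hub: 13+18+23+10+26+20 = 110
Hub-N1-N3-N2-N4-N5-Hub: 13+24+7+22+10+4 = 80
Hub-N1-N3-N2-N5-N4-Hub: 13+24+7+23+10+14 = 91
Hub-N1-N3-N4-N2-N5-Hub: 13+24+26+22+23+4 = 112
Hub-N1-N3-N4-N5-N2-Hub: 13+24+26+10+23+27 = 123
Hub-N1-N3-N5-N2-N4-Hub: 13+24+16+23+22+14 = 112
Hub-N1-N3-N5-N4-N2-Hub: 13+24+16+10+22+27 = 112
Hub-N1-N4-N2-N3-N5-Hub: 13+4+22+7+16+4 = 66
Hub-N1-N4-N2-N5-N3-Hub: 13+4+22+23+16+20 = 98
… (46 more)
Hub-N3-N2-N1-N4-N5-Hub: 20+7+18+4+10+4 = 63  ← best
The minimum is 63.
One optimal route: Hub → N3 → N2 → N1 → N4 → N5 → Hub (or its reverse).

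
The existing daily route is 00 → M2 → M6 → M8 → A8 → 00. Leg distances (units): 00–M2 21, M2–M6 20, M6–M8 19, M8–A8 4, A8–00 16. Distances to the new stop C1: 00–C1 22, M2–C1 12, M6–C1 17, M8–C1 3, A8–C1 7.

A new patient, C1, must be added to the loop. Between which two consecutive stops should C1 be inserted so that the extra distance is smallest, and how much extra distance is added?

Insertion cost between consecutive stops i–j is d(i,C1) + d(C1,j) − d(i,j):
  between 00 and M2: 22 + 12 − 21 = 13
  between M2 and M6: 12 + 17 − 20 = 9
  between M6 and M8: 17 + 3 − 19 = 1
  between M8 and A8: 3 + 7 − 4 = 6
  between A8 and 00: 7 + 22 − 16 = 13
Cheapest insertion is between M6 and M8, adding 1.
New total = 80 + 1 = 81.

Adding 1 by placing C1 on the M6–M8 leg.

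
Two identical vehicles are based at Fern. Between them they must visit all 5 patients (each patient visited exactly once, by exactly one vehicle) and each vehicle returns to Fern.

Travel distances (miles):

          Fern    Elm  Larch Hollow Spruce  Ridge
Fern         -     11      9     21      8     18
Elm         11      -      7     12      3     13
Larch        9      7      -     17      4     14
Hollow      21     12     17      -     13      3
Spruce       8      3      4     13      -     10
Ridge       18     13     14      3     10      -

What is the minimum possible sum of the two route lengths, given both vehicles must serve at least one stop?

62 miles — the smallest possible combined total.

There are 2^4 − 1 = 15 ways to divide the 5 stops into two non-empty groups. For each, the best each vehicle can do is its own shortest tour through its group:
  {Elm} + {Larch, Hollow, Spruce, Ridge}: 22 + 47 = 69
  {Larch} + {Elm, Hollow, Spruce, Ridge}: 18 + 44 = 62
  {Elm, Larch} + {Hollow, Spruce, Ridge}: 27 + 42 = 69
  {Hollow} + {Elm, Larch, Spruce, Ridge}: 42 + 47 = 89
  {Elm, Hollow} + {Larch, Spruce, Ridge}: 44 + 41 = 85
  {Larch, Hollow} + {Elm, Spruce, Ridge}: 47 + 42 = 89
  … (15 splits in total)
Best: vehicle 1 Fern → Larch → Fern = 18; vehicle 2 Fern → Elm → Hollow → Ridge → Spruce → Fern = 44; combined 62.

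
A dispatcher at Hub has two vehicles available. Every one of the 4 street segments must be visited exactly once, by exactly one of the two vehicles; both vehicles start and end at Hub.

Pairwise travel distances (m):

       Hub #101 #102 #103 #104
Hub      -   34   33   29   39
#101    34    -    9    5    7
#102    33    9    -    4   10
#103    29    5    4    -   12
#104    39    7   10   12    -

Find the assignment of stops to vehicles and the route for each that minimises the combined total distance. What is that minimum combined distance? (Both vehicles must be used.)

Minimum combined distance: 142 m.

Check every non-empty split of the stops between the two vehicles; for each half take its own optimal tour:
  {#101} + {#102, #103, #104}: 68 + 82 = 150
  {#102} + {#101, #103, #104}: 66 + 80 = 146
  {#101, #102} + {#103, #104}: 76 + 80 = 156
  {#103} + {#101, #102, #104}: 58 + 84 = 142
  {#101, #103} + {#102, #104}: 68 + 82 = 150
  {#102, #103} + {#101, #104}: 66 + 80 = 146
  … (7 splits in total)
Best: vehicle 1 Hub → #103 → Hub = 58; vehicle 2 Hub → #101 → #104 → #102 → Hub = 84; combined 142.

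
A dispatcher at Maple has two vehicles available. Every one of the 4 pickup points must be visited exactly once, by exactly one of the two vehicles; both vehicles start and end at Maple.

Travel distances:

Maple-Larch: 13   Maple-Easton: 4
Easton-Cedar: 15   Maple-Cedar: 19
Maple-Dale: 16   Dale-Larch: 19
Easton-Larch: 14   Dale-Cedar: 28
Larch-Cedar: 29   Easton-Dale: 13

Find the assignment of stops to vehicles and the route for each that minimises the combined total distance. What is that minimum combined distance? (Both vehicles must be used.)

Check every non-empty split of the stops between the two vehicles; for each half take its own optimal tour:
  {Easton} + {Dale, Larch, Cedar}: 8 + 79 = 87
  {Dale} + {Easton, Larch, Cedar}: 32 + 61 = 93
  {Easton, Dale} + {Larch, Cedar}: 33 + 61 = 94
  {Larch} + {Easton, Dale, Cedar}: 26 + 63 = 89
  {Easton, Larch} + {Dale, Cedar}: 31 + 63 = 94
  {Dale, Larch} + {Easton, Cedar}: 48 + 38 = 86
  … (7 splits in total)
Best: vehicle 1 Maple → Dale → Larch → Maple = 48; vehicle 2 Maple → Easton → Cedar → Maple = 38; combined 86.

Minimum combined distance: 86.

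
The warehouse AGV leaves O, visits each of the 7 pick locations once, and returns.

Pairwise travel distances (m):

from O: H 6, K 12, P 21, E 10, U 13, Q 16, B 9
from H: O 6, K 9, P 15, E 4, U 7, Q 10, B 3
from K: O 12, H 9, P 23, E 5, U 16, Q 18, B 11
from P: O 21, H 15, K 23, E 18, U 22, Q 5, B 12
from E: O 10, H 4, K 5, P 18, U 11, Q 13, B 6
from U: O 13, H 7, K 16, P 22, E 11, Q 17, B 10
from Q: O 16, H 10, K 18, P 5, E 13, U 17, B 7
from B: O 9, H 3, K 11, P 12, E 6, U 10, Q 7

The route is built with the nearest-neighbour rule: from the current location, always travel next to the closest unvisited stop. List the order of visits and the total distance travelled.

O → [H:6 / B:9 / E:10 / K:12 / U:13 / Q:16 / P:21] → H (6)
H → [B:3 / E:4 / U:7 / K:9 / Q:10 / P:15] → B (3)
B → [E:6 / Q:7 / U:10 / K:11 / P:12] → E (6)
E → [K:5 / U:11 / Q:13 / P:18] → K (5)
K → [U:16 / Q:18 / P:23] → U (16)
U → [Q:17 / P:22] → Q (17)
Q → [P:5] → P (5)
Return P→O: 21.
Total = 6 + 3 + 6 + 5 + 16 + 17 + 5 + 21 = 79.

79 m along O → H → B → E → K → U → Q → P → O.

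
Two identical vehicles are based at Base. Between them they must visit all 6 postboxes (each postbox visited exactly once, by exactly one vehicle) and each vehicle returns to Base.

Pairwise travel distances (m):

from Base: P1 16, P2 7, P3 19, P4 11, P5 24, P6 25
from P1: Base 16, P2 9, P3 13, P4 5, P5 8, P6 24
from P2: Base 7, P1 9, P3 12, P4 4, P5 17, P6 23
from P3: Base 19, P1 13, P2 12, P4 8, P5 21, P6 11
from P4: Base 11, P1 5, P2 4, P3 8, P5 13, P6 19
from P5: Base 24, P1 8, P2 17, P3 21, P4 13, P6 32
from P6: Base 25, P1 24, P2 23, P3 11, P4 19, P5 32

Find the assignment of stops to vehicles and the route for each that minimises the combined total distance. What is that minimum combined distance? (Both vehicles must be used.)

Check every non-empty split of the stops between the two vehicles; for each half take its own optimal tour:
  {P1} + {P2, P3, P4, P5, P6}: 32 + 81 = 113
  {P2} + {P1, P3, P4, P5, P6}: 14 + 81 = 95
  {P1, P2} + {P3, P4, P5, P6}: 32 + 81 = 113
  {P3} + {P1, P2, P4, P5, P6}: 38 + 81 = 119
  {P1, P3} + {P2, P4, P5, P6}: 48 + 81 = 129
  {P2, P3} + {P1, P4, P5, P6}: 38 + 81 = 119
  … (31 splits in total)
Best: vehicle 1 Base → P2 → Base = 14; vehicle 2 Base → P1 → P5 → P4 → P3 → P6 → Base = 81; combined 95.

Minimum combined distance: 95 m.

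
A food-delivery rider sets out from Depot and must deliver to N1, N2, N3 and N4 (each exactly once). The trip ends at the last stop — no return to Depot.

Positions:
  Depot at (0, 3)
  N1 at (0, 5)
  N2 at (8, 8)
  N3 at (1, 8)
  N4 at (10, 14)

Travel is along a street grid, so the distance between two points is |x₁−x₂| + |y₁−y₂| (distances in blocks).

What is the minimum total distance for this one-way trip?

There are 4! = 24 possible orderings.
Depot - N1 - N2 - N3 - N4: 2+11+7+15 = 35
Depot - N1 - N2 - N4 - N3: 2+11+8+15 = 36
Depot - N1 - N3 - N2 - N4: 2+4+7+8 = 21
Depot - N1 - N3 - N4 - N2: 2+4+15+8 = 29
Depot - N1 - N4 - N2 - N3: 2+19+8+7 = 36
Depot - N1 - N4 - N3 - N2: 2+19+15+7 = 43
Depot - N2 - N1 - N3 - N4: 13+11+4+15 = 43
Depot - N2 - N1 - N4 - N3: 13+11+19+15 = 58
Depot - N2 - N3 - N1 - N4: 13+7+4+19 = 43
Depot - N2 - N3 - N4 - N1: 13+7+15+19 = 54
Depot - N2 - N4 - N1 - N3: 13+8+19+4 = 44
Depot - N2 - N4 - N3 - N1: 13+8+15+4 = 40
Depot - N3 - N1 - N2 - N4: 6+4+11+8 = 29
Depot - N3 - N1 - N4 - N2: 6+4+19+8 = 37
… (10 more)
The minimum is 21.
One shortest path: Depot → N1 → N3 → N2 → N4.

21 blocks — the minimum one-way total.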